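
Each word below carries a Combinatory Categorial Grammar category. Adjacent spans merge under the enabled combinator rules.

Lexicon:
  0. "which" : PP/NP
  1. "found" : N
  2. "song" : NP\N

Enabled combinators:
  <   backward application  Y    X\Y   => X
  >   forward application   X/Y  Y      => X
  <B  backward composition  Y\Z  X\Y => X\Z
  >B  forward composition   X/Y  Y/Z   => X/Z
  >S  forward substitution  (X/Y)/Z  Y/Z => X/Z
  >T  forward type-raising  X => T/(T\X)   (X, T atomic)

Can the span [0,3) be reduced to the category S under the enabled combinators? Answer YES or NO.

NO

PP/NP N NP\N
CKY chart[0,3] = {N/(N\PP), NP/(NP\PP), PP, PP/(NP\NP), PP/(PP\PP), S/(S\PP)}; S ∉ chart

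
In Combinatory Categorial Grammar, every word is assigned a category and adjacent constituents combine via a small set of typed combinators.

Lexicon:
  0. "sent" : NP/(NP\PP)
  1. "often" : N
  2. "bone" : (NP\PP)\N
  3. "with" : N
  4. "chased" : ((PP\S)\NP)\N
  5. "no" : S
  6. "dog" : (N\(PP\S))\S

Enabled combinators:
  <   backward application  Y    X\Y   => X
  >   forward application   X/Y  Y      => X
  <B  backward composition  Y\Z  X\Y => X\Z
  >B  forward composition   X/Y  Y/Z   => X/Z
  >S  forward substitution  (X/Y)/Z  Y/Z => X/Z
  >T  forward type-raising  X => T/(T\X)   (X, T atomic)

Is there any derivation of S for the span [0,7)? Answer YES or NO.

NP/(NP\PP) N (NP\PP)\N N ((PP\S)\NP)\N S (N\(PP\S))\S
CKY chart[0,7] = {N, N/(N\N), NP/(NP\N), PP/(PP\N), S/(S\N)}; S ∉ chart

NO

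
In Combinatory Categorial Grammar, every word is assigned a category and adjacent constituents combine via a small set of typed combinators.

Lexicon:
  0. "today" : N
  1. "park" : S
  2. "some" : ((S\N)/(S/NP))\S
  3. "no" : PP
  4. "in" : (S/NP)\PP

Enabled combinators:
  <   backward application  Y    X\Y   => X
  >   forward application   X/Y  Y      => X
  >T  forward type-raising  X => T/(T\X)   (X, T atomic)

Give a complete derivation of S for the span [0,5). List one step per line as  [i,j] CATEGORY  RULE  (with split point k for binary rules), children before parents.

[0,5] S   >
  [0,1] S/(S\N)   >T
    [0,1] "today" : N
  [1,5] S\N   >
    [1,3] (S\N)/(S/NP)   <
      [1,2] "park" : S
      [2,3] "some" : ((S\N)/(S/NP))\S
    [3,5] S/NP   <
      [3,4] "no" : PP
      [4,5] "in" : (S/NP)\PP

[0,1] N  lex  "today"
[0,1] S/(S\N)  >T
[1,2] S  lex  "park"
[2,3] ((S\N)/(S/NP))\S  lex  "some"
[1,3] (S\N)/(S/NP)  <  k=2
[3,4] PP  lex  "no"
[4,5] (S/NP)\PP  lex  "in"
[3,5] S/NP  <  k=4
[1,5] S\N  >  k=3
[0,5] S  >  k=1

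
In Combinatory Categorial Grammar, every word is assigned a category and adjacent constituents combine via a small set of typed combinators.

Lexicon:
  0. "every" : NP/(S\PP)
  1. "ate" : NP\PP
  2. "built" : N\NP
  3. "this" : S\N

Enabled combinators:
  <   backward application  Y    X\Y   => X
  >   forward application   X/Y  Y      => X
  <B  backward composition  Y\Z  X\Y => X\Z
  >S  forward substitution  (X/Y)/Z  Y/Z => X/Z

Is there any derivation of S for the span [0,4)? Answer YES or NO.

NO

NP/(S\PP) NP\PP N\NP S\N
CKY chart[0,4] = {NP}; S ∉ chart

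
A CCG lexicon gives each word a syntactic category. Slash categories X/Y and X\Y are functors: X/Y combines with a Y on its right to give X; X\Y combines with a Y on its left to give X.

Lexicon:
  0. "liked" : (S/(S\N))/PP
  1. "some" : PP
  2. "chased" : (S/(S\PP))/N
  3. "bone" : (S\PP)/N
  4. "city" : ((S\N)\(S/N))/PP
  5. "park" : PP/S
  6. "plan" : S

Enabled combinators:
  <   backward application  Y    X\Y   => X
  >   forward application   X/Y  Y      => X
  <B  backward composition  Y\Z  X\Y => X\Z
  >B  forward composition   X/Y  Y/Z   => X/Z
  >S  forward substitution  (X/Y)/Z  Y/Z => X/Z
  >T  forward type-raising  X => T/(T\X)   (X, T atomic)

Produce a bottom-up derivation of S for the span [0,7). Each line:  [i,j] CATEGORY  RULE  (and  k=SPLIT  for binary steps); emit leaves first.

[0,7] S   >
  [0,2] S/(S\N)   >
    [0,1] "liked" : (S/(S\N))/PP
    [1,2] "some" : PP
  [2,7] S\N   <
    [2,4] S/N   >S
      [2,3] "chased" : (S/(S\PP))/N
      [3,4] "bone" : (S\PP)/N
    [4,7] (S\N)\(S/N)   >
      [4,5] "city" : ((S\N)\(S/N))/PP
      [5,7] PP   >
        [5,6] "park" : PP/S
        [6,7] "plan" : S

[0,1] (S/(S\N))/PP  lex  "liked"
[1,2] PP  lex  "some"
[0,2] S/(S\N)  >  k=1
[2,3] (S/(S\PP))/N  lex  "chased"
[3,4] (S\PP)/N  lex  "bone"
[2,4] S/N  >S  k=3
[4,5] ((S\N)\(S/N))/PP  lex  "city"
[5,6] PP/S  lex  "park"
[6,7] S  lex  "plan"
[5,7] PP  >  k=6
[4,7] (S\N)\(S/N)  >  k=5
[2,7] S\N  <  k=4
[0,7] S  >  k=2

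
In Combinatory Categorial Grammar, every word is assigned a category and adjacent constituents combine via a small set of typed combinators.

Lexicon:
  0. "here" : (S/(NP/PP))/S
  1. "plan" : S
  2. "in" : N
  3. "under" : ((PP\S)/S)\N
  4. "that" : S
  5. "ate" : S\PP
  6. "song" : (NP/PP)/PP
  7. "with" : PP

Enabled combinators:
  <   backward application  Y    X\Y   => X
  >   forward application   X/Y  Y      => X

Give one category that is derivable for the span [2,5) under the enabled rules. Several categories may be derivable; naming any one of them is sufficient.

[0,8] S   >
  [0,6] S/(NP/PP)   >
    [0,1] "here" : (S/(NP/PP))/S
    [1,6] S   <
      [1,5] PP   <
        [1,2] "plan" : S
        [2,5] PP\S   >
          [2,4] (PP\S)/S   <
            [2,3] "in" : N
            [3,4] "under" : ((PP\S)/S)\N
          [4,5] "that" : S
      [5,6] "ate" : S\PP
  [6,8] NP/PP   >
    [6,7] "song" : (NP/PP)/PP
    [7,8] "with" : PP

PP\S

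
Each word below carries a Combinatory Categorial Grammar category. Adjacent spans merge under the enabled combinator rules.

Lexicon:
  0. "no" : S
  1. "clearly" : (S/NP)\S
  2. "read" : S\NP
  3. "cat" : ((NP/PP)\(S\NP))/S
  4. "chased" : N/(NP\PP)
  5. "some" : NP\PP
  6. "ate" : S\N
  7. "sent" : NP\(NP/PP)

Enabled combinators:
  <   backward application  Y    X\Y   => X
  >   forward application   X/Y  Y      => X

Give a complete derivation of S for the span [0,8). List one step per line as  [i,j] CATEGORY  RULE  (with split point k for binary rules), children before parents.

[0,8] S   >
  [0,2] S/NP   <
    [0,1] "no" : S
    [1,2] "clearly" : (S/NP)\S
  [2,8] NP   <
    [2,7] NP/PP   <
      [2,3] "read" : S\NP
      [3,7] (NP/PP)\(S\NP)   >
        [3,4] "cat" : ((NP/PP)\(S\NP))/S
        [4,7] S   <
          [4,6] N   >
            [4,5] "chased" : N/(NP\PP)
            [5,6] "some" : NP\PP
          [6,7] "ate" : S\N
    [7,8] "sent" : NP\(NP/PP)

[0,1] S  lex  "no"
[1,2] (S/NP)\S  lex  "clearly"
[0,2] S/NP  <  k=1
[2,3] S\NP  lex  "read"
[3,4] ((NP/PP)\(S\NP))/S  lex  "cat"
[4,5] N/(NP\PP)  lex  "chased"
[5,6] NP\PP  lex  "some"
[4,6] N  >  k=5
[6,7] S\N  lex  "ate"
[4,7] S  <  k=6
[3,7] (NP/PP)\(S\NP)  >  k=4
[2,7] NP/PP  <  k=3
[7,8] NP\(NP/PP)  lex  "sent"
[2,8] NP  <  k=7
[0,8] S  >  k=2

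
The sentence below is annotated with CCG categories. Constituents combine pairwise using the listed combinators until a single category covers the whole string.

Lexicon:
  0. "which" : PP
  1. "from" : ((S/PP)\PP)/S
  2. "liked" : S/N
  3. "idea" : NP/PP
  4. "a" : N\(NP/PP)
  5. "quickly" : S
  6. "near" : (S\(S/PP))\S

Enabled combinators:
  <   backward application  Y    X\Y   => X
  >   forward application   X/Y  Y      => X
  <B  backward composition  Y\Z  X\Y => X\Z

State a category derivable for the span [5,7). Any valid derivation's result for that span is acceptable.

[0,7] S   <
  [0,1] "which" : PP
  [1,7] S\PP   <B
    [1,5] (S/PP)\PP   >
      [1,2] "from" : ((S/PP)\PP)/S
      [2,5] S   >
        [2,3] "liked" : S/N
        [3,5] N   <
          [3,4] "idea" : NP/PP
          [4,5] "a" : N\(NP/PP)
    [5,7] S\(S/PP)   <
      [5,6] "quickly" : S
      [6,7] "near" : (S\(S/PP))\S

S\(S/PP)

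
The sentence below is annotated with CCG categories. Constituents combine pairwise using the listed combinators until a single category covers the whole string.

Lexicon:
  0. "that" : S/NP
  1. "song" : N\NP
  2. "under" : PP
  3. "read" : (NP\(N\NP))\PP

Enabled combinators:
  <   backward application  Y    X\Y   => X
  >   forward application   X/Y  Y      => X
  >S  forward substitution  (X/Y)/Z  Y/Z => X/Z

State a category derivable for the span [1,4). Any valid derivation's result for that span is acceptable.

[0,4] S   >
  [0,1] "that" : S/NP
  [1,4] NP   <
    [1,2] "song" : N\NP
    [2,4] NP\(N\NP)   <
      [2,3] "under" : PP
      [3,4] "read" : (NP\(N\NP))\PP

NP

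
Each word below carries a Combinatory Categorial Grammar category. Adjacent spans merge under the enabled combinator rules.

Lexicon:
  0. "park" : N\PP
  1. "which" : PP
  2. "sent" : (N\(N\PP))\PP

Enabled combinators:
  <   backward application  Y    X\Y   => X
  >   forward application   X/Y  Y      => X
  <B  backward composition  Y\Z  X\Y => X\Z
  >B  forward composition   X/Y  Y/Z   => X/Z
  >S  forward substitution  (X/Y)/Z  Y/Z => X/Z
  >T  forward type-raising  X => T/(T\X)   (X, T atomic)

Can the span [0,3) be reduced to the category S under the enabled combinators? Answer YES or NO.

N\PP PP (N\(N\PP))\PP
CKY chart[0,3] = {N, N/(N\N), NP/(NP\N), PP/(PP\N), S/(S\N)}; S ∉ chart

NO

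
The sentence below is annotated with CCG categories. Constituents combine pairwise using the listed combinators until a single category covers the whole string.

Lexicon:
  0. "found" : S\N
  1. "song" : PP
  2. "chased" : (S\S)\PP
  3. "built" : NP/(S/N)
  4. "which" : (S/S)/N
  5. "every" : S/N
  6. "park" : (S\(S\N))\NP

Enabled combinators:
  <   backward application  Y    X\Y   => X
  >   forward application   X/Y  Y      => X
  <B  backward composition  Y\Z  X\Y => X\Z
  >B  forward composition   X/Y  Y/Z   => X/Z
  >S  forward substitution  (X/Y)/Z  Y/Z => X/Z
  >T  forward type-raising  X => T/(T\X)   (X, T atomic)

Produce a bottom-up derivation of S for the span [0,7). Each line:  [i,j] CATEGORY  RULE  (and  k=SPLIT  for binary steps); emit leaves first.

[0,7] S   <
  [0,3] S\N   <B
    [0,1] "found" : S\N
    [1,3] S\S   <
      [1,2] "song" : PP
      [2,3] "chased" : (S\S)\PP
  [3,7] S\(S\N)   <
    [3,6] NP   >
      [3,4] "built" : NP/(S/N)
      [4,6] S/N   >S
        [4,5] "which" : (S/S)/N
        [5,6] "every" : S/N
    [6,7] "park" : (S\(S\N))\NP

[0,1] S\N  lex  "found"
[1,2] PP  lex  "song"
[2,3] (S\S)\PP  lex  "chased"
[1,3] S\S  <  k=2
[0,3] S\N  <B  k=1
[3,4] NP/(S/N)  lex  "built"
[4,5] (S/S)/N  lex  "which"
[5,6] S/N  lex  "every"
[4,6] S/N  >S  k=5
[3,6] NP  >  k=4
[6,7] (S\(S\N))\NP  lex  "park"
[3,7] S\(S\N)  <  k=6
[0,7] S  <  k=3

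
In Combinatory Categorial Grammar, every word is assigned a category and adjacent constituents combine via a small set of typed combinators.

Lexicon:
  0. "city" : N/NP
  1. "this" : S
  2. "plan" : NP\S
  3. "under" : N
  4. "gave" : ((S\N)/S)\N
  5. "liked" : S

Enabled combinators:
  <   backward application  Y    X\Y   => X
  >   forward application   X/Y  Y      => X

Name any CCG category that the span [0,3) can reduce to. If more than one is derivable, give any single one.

N

[0,6] S   <
  [0,3] N   >
    [0,1] "city" : N/NP
    [1,3] NP   <
      [1,2] "this" : S
      [2,3] "plan" : NP\S
  [3,6] S\N   >
    [3,5] (S\N)/S   <
      [3,4] "under" : N
      [4,5] "gave" : ((S\N)/S)\N
    [5,6] "liked" : S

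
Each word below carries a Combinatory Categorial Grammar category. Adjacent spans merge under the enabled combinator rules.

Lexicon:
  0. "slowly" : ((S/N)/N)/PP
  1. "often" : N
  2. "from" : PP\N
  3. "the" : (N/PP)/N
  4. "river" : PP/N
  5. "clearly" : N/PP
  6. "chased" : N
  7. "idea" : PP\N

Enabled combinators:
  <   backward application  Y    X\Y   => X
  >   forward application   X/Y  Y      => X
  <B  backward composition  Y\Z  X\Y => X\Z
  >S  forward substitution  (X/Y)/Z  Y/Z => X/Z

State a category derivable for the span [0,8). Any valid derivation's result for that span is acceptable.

[0,8] S   >
  [0,5] S/N   >S
    [0,3] (S/N)/N   >
      [0,1] "slowly" : ((S/N)/N)/PP
      [1,3] PP   <
        [1,2] "often" : N
        [2,3] "from" : PP\N
    [3,5] N/N   >S
      [3,4] "the" : (N/PP)/N
      [4,5] "river" : PP/N
  [5,8] N   >
    [5,6] "clearly" : N/PP
    [6,8] PP   <
      [6,7] "chased" : N
      [7,8] "idea" : PP\N

S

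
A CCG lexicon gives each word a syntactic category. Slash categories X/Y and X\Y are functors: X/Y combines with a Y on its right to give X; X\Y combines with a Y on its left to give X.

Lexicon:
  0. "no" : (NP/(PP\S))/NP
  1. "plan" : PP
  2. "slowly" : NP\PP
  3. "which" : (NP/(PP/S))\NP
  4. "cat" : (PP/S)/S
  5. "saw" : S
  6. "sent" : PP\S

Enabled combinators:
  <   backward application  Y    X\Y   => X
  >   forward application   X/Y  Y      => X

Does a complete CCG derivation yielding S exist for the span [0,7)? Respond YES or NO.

(NP/(PP\S))/NP PP NP\PP (NP/(PP/S))\NP (PP/S)/S S PP\S
CKY chart[0,7] = {NP}; S ∉ chart

NO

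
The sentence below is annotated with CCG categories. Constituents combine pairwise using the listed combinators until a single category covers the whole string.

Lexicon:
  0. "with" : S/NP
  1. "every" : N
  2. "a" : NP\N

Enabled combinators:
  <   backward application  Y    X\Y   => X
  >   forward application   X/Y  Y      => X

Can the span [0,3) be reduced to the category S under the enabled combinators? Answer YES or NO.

[0,3] S   >
  [0,1] "with" : S/NP
  [1,3] NP   <
    [1,2] "every" : N
    [2,3] "a" : NP\N

YES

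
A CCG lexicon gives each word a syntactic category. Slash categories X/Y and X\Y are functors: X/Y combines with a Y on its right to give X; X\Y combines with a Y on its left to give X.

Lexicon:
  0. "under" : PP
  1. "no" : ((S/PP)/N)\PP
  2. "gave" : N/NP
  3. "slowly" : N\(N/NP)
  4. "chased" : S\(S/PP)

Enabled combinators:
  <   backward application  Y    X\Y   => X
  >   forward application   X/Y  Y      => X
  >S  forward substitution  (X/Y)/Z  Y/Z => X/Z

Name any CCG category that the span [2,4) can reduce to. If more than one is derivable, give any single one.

N

[0,5] S   <
  [0,4] S/PP   >
    [0,2] (S/PP)/N   <
      [0,1] "under" : PP
      [1,2] "no" : ((S/PP)/N)\PP
    [2,4] N   <
      [2,3] "gave" : N/NP
      [3,4] "slowly" : N\(N/NP)
  [4,5] "chased" : S\(S/PP)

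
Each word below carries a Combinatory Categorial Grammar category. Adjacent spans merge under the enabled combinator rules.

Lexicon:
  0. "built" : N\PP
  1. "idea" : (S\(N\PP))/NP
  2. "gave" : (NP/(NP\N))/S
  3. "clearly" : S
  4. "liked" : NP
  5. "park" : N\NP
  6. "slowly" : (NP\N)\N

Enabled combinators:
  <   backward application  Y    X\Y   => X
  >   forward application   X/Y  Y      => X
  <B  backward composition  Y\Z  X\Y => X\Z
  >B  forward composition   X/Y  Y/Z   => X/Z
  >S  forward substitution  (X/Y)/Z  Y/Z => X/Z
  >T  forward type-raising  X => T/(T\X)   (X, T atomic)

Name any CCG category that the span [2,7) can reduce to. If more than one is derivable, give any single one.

[0,7] S   <
  [0,1] "built" : N\PP
  [1,7] S\(N\PP)   >
    [1,2] "idea" : (S\(N\PP))/NP
    [2,7] NP   >
      [2,4] NP/(NP\N)   >
        [2,3] "gave" : (NP/(NP\N))/S
        [3,4] "clearly" : S
      [4,7] NP\N   <
        [4,6] N   >
          [4,5] N/(N\NP)   >T
            [4,5] "liked" : NP
          [5,6] "park" : N\NP
        [6,7] "slowly" : (NP\N)\N

NP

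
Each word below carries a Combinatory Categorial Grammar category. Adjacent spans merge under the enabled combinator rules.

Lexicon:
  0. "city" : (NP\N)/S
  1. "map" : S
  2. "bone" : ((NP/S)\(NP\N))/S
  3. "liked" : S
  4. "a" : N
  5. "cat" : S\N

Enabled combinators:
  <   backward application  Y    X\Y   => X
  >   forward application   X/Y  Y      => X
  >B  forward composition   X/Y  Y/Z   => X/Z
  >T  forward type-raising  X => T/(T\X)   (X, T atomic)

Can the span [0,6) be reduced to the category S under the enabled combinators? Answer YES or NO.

NO

(NP\N)/S S ((NP/S)\(NP\N))/S S N S\N
CKY chart[0,6] = {N/(N\NP), NP, NP/(NP\NP), NP/(S\S), PP/(PP\NP), S/(S\NP)}; S ∉ chart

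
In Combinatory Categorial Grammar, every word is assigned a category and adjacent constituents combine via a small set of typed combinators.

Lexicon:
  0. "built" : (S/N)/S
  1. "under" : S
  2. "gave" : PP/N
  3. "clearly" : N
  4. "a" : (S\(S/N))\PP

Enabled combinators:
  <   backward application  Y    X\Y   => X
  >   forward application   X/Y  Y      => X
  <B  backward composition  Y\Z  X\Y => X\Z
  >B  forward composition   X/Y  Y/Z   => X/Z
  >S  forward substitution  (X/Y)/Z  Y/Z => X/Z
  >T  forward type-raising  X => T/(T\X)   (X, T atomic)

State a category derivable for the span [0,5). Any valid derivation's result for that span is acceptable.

[0,5] S   <
  [0,2] S/N   >
    [0,1] "built" : (S/N)/S
    [1,2] "under" : S
  [2,5] S\(S/N)   <
    [2,4] PP   >
      [2,3] "gave" : PP/N
      [3,4] "clearly" : N
    [4,5] "a" : (S\(S/N))\PP

S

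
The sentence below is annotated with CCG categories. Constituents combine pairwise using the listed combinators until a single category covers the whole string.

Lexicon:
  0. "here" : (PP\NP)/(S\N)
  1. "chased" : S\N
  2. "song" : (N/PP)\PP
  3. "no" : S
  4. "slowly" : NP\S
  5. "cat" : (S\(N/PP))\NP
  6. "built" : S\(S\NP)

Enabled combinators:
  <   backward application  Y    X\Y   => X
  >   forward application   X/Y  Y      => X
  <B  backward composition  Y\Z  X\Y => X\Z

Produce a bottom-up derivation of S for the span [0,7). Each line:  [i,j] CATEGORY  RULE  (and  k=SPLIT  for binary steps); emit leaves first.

[0,1] (PP\NP)/(S\N)  lex  "here"
[1,2] S\N  lex  "chased"
[0,2] PP\NP  >  k=1
[2,3] (N/PP)\PP  lex  "song"
[3,4] S  lex  "no"
[4,5] NP\S  lex  "slowly"
[3,5] NP  <  k=4
[5,6] (S\(N/PP))\NP  lex  "cat"
[3,6] S\(N/PP)  <  k=5
[2,6] S\PP  <B  k=3
[0,6] S\NP  <B  k=2
[6,7] S\(S\NP)  lex  "built"
[0,7] S  <  k=6

[0,7] S   <
  [0,6] S\NP   <B
    [0,2] PP\NP   >
      [0,1] "here" : (PP\NP)/(S\N)
      [1,2] "chased" : S\N
    [2,6] S\PP   <B
      [2,3] "song" : (N/PP)\PP
      [3,6] S\(N/PP)   <
        [3,5] NP   <
          [3,4] "no" : S
          [4,5] "slowly" : NP\S
        [5,6] "cat" : (S\(N/PP))\NP
  [6,7] "built" : S\(S\NP)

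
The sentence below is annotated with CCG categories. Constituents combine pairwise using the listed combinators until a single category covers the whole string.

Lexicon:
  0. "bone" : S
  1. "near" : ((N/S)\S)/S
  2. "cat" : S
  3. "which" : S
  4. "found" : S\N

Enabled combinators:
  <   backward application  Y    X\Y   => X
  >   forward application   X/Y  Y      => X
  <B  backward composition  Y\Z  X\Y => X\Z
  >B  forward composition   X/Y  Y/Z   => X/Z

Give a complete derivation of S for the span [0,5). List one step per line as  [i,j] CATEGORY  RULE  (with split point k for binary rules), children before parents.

[0,1] S  lex  "bone"
[1,2] ((N/S)\S)/S  lex  "near"
[2,3] S  lex  "cat"
[1,3] (N/S)\S  >  k=2
[0,3] N/S  <  k=1
[3,4] S  lex  "which"
[0,4] N  >  k=3
[4,5] S\N  lex  "found"
[0,5] S  <  k=4

[0,5] S   <
  [0,4] N   >
    [0,3] N/S   <
      [0,1] "bone" : S
      [1,3] (N/S)\S   >
        [1,2] "near" : ((N/S)\S)/S
        [2,3] "cat" : S
    [3,4] "which" : S
  [4,5] "found" : S\N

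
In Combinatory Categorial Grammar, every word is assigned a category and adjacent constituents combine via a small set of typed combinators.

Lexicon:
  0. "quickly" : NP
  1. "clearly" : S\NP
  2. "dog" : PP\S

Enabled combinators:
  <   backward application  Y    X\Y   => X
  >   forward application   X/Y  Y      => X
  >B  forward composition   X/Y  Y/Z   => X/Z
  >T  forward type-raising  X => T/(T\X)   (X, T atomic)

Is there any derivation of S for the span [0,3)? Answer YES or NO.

NP S\NP PP\S
CKY chart[0,3] = {N/(N\PP), NP/(NP\PP), PP, PP/(PP\PP), S/(S\PP)}; S ∉ chart

NO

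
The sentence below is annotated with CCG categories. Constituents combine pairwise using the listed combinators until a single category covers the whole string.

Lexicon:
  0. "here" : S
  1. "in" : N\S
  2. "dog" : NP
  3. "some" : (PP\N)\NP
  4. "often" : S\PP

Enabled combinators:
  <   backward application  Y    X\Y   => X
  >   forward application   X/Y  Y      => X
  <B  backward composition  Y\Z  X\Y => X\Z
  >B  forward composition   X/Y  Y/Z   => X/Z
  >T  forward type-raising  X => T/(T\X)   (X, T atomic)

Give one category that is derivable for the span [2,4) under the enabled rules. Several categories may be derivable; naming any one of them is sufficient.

PP\N

[0,5] S   <
  [0,2] N   >
    [0,1] N/(N\S)   >T
      [0,1] "here" : S
    [1,2] "in" : N\S
  [2,5] S\N   <B
    [2,4] PP\N   <
      [2,3] "dog" : NP
      [3,4] "some" : (PP\N)\NP
    [4,5] "often" : S\PP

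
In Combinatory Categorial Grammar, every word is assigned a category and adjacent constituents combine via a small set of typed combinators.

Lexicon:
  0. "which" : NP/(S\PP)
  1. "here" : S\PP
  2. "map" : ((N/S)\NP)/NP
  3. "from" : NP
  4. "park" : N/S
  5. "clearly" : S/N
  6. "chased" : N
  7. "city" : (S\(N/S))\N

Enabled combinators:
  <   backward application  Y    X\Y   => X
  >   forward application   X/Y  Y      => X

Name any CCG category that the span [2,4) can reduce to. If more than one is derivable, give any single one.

(N/S)\NP

[0,8] S   <
  [0,4] N/S   <
    [0,2] NP   >
      [0,1] "which" : NP/(S\PP)
      [1,2] "here" : S\PP
    [2,4] (N/S)\NP   >
      [2,3] "map" : ((N/S)\NP)/NP
      [3,4] "from" : NP
  [4,8] S\(N/S)   <
    [4,7] N   >
      [4,5] "park" : N/S
      [5,7] S   >
        [5,6] "clearly" : S/N
        [6,7] "chased" : N
    [7,8] "city" : (S\(N/S))\N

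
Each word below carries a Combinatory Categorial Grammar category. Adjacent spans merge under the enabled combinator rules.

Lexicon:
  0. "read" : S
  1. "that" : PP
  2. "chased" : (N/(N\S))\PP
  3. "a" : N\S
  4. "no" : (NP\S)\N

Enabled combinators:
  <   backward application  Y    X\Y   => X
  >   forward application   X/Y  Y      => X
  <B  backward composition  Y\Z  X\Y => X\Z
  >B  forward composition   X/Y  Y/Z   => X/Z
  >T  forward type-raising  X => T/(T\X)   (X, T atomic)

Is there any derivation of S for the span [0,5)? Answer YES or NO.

S PP (N/(N\S))\PP N\S (NP\S)\N
CKY chart[0,5] = {N/(N\NP), NP, NP/(NP\NP), PP/(PP\NP), S/(S\NP)}; S ∉ chart

NO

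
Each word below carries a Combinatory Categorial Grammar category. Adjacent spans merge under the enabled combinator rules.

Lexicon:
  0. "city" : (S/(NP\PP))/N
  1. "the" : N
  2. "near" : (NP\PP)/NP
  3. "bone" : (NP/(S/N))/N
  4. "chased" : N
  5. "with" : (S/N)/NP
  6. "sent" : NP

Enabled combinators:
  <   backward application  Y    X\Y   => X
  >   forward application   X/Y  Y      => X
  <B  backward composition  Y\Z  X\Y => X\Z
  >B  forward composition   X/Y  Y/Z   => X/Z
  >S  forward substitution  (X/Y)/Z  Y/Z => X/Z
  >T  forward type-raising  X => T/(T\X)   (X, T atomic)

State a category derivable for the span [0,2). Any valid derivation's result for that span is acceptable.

S/(NP\PP)

[0,7] S   >
  [0,3] S/NP   >B
    [0,2] S/(NP\PP)   >
      [0,1] "city" : (S/(NP\PP))/N
      [1,2] "the" : N
    [2,3] "near" : (NP\PP)/NP
  [3,7] NP   >
    [3,5] NP/(S/N)   >
      [3,4] "bone" : (NP/(S/N))/N
      [4,5] "chased" : N
    [5,7] S/N   >
      [5,6] "with" : (S/N)/NP
      [6,7] "sent" : NP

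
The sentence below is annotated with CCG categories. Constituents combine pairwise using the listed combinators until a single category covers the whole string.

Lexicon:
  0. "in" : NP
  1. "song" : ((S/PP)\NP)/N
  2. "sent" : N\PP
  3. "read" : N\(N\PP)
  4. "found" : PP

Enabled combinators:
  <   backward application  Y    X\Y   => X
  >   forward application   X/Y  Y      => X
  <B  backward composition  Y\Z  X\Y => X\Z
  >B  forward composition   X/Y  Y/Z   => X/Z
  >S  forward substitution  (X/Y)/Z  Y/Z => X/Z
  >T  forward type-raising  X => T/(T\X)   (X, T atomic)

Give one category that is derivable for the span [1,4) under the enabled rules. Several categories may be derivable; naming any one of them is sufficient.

[0,5] S   >
  [0,4] S/PP   <
    [0,1] "in" : NP
    [1,4] (S/PP)\NP   >
      [1,2] "song" : ((S/PP)\NP)/N
      [2,4] N   <
        [2,3] "sent" : N\PP
        [3,4] "read" : N\(N\PP)
  [4,5] "found" : PP

(S/PP)\NP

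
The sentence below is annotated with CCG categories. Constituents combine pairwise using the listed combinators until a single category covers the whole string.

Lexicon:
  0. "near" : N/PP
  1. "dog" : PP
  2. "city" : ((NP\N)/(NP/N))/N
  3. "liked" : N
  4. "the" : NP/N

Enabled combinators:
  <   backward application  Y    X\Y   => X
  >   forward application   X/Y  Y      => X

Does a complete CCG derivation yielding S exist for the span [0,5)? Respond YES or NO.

NO

N/PP PP ((NP\N)/(NP/N))/N N NP/N
CKY chart[0,5] = {NP}; S ∉ chart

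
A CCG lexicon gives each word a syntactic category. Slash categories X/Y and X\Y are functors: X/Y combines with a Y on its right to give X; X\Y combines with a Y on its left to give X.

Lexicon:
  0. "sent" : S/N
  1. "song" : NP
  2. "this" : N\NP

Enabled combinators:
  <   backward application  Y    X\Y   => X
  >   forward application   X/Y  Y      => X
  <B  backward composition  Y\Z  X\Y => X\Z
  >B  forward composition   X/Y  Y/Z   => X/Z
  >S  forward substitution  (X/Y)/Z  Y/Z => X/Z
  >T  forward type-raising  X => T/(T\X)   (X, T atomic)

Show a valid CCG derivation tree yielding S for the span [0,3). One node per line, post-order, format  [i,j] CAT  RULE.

[0,1] S/N  lex  "sent"
[1,2] NP  lex  "song"
[2,3] N\NP  lex  "this"
[1,3] N  <  k=2
[0,3] S  >  k=1

[0,3] S   >
  [0,1] "sent" : S/N
  [1,3] N   <
    [1,2] "song" : NP
    [2,3] "this" : N\NP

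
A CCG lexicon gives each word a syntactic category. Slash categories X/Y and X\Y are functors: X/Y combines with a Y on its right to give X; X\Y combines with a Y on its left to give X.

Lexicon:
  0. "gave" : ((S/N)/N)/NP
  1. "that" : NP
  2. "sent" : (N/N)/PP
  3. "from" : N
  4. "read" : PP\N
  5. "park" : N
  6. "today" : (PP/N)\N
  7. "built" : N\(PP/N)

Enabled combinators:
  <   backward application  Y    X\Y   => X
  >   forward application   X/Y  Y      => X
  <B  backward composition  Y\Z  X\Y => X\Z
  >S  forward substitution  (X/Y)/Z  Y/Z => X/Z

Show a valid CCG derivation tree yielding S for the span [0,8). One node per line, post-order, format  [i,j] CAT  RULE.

[0,1] ((S/N)/N)/NP  lex  "gave"
[1,2] NP  lex  "that"
[0,2] (S/N)/N  >  k=1
[2,3] (N/N)/PP  lex  "sent"
[3,4] N  lex  "from"
[4,5] PP\N  lex  "read"
[3,5] PP  <  k=4
[2,5] N/N  >  k=3
[0,5] S/N  >S  k=2
[5,6] N  lex  "park"
[6,7] (PP/N)\N  lex  "today"
[5,7] PP/N  <  k=6
[7,8] N\(PP/N)  lex  "built"
[5,8] N  <  k=7
[0,8] S  >  k=5

[0,8] S   >
  [0,5] S/N   >S
    [0,2] (S/N)/N   >
      [0,1] "gave" : ((S/N)/N)/NP
      [1,2] "that" : NP
    [2,5] N/N   >
      [2,3] "sent" : (N/N)/PP
      [3,5] PP   <
        [3,4] "from" : N
        [4,5] "read" : PP\N
  [5,8] N   <
    [5,7] PP/N   <
      [5,6] "park" : N
      [6,7] "today" : (PP/N)\N
    [7,8] "built" : N\(PP/N)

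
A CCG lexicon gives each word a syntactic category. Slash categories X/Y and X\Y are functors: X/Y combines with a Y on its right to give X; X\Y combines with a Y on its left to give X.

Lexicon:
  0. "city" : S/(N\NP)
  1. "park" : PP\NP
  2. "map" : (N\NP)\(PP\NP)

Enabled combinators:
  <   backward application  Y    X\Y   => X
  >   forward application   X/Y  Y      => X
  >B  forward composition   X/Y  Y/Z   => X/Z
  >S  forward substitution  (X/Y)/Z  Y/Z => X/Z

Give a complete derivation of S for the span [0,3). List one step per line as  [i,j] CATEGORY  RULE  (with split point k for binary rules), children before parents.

[0,3] S   >
  [0,1] "city" : S/(N\NP)
  [1,3] N\NP   <
    [1,2] "park" : PP\NP
    [2,3] "map" : (N\NP)\(PP\NP)

[0,1] S/(N\NP)  lex  "city"
[1,2] PP\NP  lex  "park"
[2,3] (N\NP)\(PP\NP)  lex  "map"
[1,3] N\NP  <  k=2
[0,3] S  >  k=1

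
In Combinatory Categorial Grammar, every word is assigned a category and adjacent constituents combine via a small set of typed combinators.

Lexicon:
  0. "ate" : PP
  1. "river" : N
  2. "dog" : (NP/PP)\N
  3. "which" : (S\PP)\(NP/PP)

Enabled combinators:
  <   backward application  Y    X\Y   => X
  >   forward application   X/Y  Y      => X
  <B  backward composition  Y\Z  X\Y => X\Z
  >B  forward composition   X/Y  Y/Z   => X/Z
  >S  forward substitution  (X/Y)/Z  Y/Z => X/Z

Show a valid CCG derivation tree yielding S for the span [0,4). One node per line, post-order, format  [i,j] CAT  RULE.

[0,4] S   <
  [0,1] "ate" : PP
  [1,4] S\PP   <
    [1,3] NP/PP   <
      [1,2] "river" : N
      [2,3] "dog" : (NP/PP)\N
    [3,4] "which" : (S\PP)\(NP/PP)

[0,1] PP  lex  "ate"
[1,2] N  lex  "river"
[2,3] (NP/PP)\N  lex  "dog"
[1,3] NP/PP  <  k=2
[3,4] (S\PP)\(NP/PP)  lex  "which"
[1,4] S\PP  <  k=3
[0,4] S  <  k=1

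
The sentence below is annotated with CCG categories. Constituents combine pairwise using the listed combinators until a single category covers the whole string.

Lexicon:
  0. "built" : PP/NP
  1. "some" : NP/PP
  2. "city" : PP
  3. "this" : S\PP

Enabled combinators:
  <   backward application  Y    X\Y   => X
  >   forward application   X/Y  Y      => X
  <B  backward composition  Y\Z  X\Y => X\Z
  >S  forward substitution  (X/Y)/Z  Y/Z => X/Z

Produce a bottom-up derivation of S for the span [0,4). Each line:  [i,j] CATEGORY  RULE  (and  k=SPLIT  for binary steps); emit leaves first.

[0,4] S   <
  [0,3] PP   >
    [0,1] "built" : PP/NP
    [1,3] NP   >
      [1,2] "some" : NP/PP
      [2,3] "city" : PP
  [3,4] "this" : S\PP

[0,1] PP/NP  lex  "built"
[1,2] NP/PP  lex  "some"
[2,3] PP  lex  "city"
[1,3] NP  >  k=2
[0,3] PP  >  k=1
[3,4] S\PP  lex  "this"
[0,4] S  <  k=3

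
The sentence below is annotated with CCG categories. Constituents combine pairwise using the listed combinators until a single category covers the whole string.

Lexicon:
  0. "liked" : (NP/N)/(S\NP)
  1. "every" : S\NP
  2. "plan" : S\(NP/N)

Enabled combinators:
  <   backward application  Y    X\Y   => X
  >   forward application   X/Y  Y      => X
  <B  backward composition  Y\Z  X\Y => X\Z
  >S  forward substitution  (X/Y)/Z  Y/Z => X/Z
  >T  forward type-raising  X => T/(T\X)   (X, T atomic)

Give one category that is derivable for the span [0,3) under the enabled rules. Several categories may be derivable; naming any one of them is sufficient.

S

[0,3] S   <
  [0,2] NP/N   >
    [0,1] "liked" : (NP/N)/(S\NP)
    [1,2] "every" : S\NP
  [2,3] "plan" : S\(NP/N)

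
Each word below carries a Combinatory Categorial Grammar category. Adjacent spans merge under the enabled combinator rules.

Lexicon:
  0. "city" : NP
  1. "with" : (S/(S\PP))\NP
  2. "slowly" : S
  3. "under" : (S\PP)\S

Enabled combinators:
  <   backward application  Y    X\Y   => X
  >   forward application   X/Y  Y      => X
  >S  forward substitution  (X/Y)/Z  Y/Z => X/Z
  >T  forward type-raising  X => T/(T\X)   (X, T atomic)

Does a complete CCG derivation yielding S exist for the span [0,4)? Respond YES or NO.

[0,4] S   >
  [0,2] S/(S\PP)   <
    [0,1] "city" : NP
    [1,2] "with" : (S/(S\PP))\NP
  [2,4] S\PP   <
    [2,3] "slowly" : S
    [3,4] "under" : (S\PP)\S

YES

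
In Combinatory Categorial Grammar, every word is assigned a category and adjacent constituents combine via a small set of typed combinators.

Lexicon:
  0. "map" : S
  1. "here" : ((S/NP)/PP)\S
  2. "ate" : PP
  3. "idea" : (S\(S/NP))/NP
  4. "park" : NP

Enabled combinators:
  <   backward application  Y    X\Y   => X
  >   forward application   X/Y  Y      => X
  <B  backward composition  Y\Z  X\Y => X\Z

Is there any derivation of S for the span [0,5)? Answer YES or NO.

[0,5] S   <
  [0,3] S/NP   >
    [0,2] (S/NP)/PP   <
      [0,1] "map" : S
      [1,2] "here" : ((S/NP)/PP)\S
    [2,3] "ate" : PP
  [3,5] S\(S/NP)   >
    [3,4] "idea" : (S\(S/NP))/NP
    [4,5] "park" : NP

YES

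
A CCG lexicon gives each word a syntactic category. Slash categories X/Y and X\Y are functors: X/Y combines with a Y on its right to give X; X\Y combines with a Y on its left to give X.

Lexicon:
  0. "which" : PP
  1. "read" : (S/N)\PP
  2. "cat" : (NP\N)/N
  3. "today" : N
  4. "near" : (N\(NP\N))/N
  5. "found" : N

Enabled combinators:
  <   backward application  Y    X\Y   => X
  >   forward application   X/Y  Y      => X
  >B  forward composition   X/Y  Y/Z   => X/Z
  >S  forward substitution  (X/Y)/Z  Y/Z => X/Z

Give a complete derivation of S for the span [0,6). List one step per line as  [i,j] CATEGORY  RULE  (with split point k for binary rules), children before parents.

[0,1] PP  lex  "which"
[1,2] (S/N)\PP  lex  "read"
[0,2] S/N  <  k=1
[2,3] (NP\N)/N  lex  "cat"
[3,4] N  lex  "today"
[2,4] NP\N  >  k=3
[4,5] (N\(NP\N))/N  lex  "near"
[5,6] N  lex  "found"
[4,6] N\(NP\N)  >  k=5
[2,6] N  <  k=4
[0,6] S  >  k=2

[0,6] S   >
  [0,2] S/N   <
    [0,1] "which" : PP
    [1,2] "read" : (S/N)\PP
  [2,6] N   <
    [2,4] NP\N   >
      [2,3] "cat" : (NP\N)/N
      [3,4] "today" : N
    [4,6] N\(NP\N)   >
      [4,5] "near" : (N\(NP\N))/N
      [5,6] "found" : N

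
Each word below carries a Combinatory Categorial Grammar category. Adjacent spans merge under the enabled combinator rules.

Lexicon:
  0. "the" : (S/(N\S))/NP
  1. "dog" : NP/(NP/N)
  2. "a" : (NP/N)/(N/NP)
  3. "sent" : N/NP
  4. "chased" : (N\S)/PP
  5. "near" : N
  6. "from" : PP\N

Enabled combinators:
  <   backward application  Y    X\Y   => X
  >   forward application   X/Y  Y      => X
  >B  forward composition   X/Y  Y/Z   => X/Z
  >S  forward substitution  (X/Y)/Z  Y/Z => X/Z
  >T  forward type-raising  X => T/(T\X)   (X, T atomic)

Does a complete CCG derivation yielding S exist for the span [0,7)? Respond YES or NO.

YES

[0,7] S   >
  [0,4] S/(N\S)   >
    [0,1] "the" : (S/(N\S))/NP
    [1,4] NP   >
      [1,2] "dog" : NP/(NP/N)
      [2,4] NP/N   >
        [2,3] "a" : (NP/N)/(N/NP)
        [3,4] "sent" : N/NP
  [4,7] N\S   >
    [4,5] "chased" : (N\S)/PP
    [5,7] PP   >
      [5,6] PP/(PP\N)   >T
        [5,6] "near" : N
      [6,7] "from" : PP\N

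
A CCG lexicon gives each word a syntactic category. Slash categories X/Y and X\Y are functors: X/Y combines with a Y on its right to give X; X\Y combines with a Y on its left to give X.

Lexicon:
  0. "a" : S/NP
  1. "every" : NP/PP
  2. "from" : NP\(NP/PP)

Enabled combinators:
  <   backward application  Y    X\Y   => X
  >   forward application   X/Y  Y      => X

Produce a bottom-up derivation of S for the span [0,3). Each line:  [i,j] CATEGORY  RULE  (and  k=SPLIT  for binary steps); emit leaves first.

[0,1] S/NP  lex  "a"
[1,2] NP/PP  lex  "every"
[2,3] NP\(NP/PP)  lex  "from"
[1,3] NP  <  k=2
[0,3] S  >  k=1

[0,3] S   >
  [0,1] "a" : S/NP
  [1,3] NP   <
    [1,2] "every" : NP/PP
    [2,3] "from" : NP\(NP/PP)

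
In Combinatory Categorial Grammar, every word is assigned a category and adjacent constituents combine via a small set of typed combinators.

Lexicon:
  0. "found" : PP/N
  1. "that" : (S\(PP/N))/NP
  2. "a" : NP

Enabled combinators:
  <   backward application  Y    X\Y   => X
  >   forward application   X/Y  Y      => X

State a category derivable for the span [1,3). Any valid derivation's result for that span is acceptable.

[0,3] S   <
  [0,1] "found" : PP/N
  [1,3] S\(PP/N)   >
    [1,2] "that" : (S\(PP/N))/NP
    [2,3] "a" : NP

S\(PP/N)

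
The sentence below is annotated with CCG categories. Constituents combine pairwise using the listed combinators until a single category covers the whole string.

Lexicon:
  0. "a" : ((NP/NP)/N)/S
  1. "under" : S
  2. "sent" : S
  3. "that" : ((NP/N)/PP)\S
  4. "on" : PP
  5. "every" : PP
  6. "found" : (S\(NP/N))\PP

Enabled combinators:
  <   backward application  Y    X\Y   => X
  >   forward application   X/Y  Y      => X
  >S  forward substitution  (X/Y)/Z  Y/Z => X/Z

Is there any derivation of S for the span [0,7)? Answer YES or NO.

[0,7] S   <
  [0,5] NP/N   >S
    [0,2] (NP/NP)/N   >
      [0,1] "a" : ((NP/NP)/N)/S
      [1,2] "under" : S
    [2,5] NP/N   >
      [2,4] (NP/N)/PP   <
        [2,3] "sent" : S
        [3,4] "that" : ((NP/N)/PP)\S
      [4,5] "on" : PP
  [5,7] S\(NP/N)   <
    [5,6] "every" : PP
    [6,7] "found" : (S\(NP/N))\PP

YES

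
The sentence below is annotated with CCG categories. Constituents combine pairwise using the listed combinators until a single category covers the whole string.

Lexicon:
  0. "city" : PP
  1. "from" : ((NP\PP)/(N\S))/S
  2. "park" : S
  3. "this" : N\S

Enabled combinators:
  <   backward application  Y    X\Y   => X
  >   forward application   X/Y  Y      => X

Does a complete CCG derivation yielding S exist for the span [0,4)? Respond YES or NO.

NO

PP ((NP\PP)/(N\S))/S S N\S
CKY chart[0,4] = {NP}; S ∉ chart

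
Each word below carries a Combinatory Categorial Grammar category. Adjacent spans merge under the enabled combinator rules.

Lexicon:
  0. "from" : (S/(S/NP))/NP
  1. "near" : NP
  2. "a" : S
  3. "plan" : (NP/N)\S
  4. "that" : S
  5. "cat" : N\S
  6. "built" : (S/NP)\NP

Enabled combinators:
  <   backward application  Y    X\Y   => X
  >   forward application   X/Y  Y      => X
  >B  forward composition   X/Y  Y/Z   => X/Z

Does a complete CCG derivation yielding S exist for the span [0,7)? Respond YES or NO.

YES

[0,7] S   >
  [0,2] S/(S/NP)   >
    [0,1] "from" : (S/(S/NP))/NP
    [1,2] "near" : NP
  [2,7] S/NP   <
    [2,6] NP   >
      [2,4] NP/N   <
        [2,3] "a" : S
        [3,4] "plan" : (NP/N)\S
      [4,6] N   <
        [4,5] "that" : S
        [5,6] "cat" : N\S
    [6,7] "built" : (S/NP)\NP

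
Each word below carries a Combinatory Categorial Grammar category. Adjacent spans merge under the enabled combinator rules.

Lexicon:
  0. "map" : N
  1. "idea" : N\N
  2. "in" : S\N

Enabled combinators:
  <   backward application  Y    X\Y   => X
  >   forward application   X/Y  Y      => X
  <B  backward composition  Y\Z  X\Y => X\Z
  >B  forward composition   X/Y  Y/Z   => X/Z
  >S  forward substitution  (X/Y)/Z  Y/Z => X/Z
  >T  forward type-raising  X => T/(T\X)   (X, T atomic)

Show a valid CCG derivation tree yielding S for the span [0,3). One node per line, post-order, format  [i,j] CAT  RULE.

[0,1] N  lex  "map"
[0,1] S/(S\N)  >T
[1,2] N\N  lex  "idea"
[2,3] S\N  lex  "in"
[1,3] S\N  <B  k=2
[0,3] S  >  k=1

[0,3] S   >
  [0,1] S/(S\N)   >T
    [0,1] "map" : N
  [1,3] S\N   <B
    [1,2] "idea" : N\N
    [2,3] "in" : S\N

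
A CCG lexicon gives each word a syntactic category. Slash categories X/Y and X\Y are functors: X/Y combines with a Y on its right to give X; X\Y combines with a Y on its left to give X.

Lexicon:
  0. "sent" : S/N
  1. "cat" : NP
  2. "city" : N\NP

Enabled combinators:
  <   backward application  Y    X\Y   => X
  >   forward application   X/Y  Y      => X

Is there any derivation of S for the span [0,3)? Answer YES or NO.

YES

[0,3] S   >
  [0,1] "sent" : S/N
  [1,3] N   <
    [1,2] "cat" : NP
    [2,3] "city" : N\NP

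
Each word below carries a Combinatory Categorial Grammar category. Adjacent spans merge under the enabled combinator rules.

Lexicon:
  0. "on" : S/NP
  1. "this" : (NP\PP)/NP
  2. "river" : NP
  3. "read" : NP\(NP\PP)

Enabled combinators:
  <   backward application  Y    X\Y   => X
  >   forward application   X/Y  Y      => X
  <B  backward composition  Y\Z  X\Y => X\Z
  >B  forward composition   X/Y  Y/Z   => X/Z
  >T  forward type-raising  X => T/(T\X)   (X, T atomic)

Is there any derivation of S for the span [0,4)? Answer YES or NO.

YES

[0,4] S   >
  [0,1] "on" : S/NP
  [1,4] NP   <
    [1,3] NP\PP   >
      [1,2] "this" : (NP\PP)/NP
      [2,3] "river" : NP
    [3,4] "read" : NP\(NP\PP)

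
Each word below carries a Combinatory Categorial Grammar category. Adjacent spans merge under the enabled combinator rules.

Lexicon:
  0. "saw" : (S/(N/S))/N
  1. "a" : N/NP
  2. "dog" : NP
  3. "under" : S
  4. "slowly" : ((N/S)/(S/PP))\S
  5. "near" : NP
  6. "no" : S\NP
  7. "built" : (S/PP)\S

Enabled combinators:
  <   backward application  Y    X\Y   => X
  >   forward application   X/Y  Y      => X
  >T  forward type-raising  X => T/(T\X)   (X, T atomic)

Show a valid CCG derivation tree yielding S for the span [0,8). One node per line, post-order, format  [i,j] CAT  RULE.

[0,8] S   >
  [0,3] S/(N/S)   >
    [0,1] "saw" : (S/(N/S))/N
    [1,3] N   >
      [1,2] "a" : N/NP
      [2,3] "dog" : NP
  [3,8] N/S   >
    [3,5] (N/S)/(S/PP)   <
      [3,4] "under" : S
      [4,5] "slowly" : ((N/S)/(S/PP))\S
    [5,8] S/PP   <
      [5,7] S   <
        [5,6] "near" : NP
        [6,7] "no" : S\NP
      [7,8] "built" : (S/PP)\S

[0,1] (S/(N/S))/N  lex  "saw"
[1,2] N/NP  lex  "a"
[2,3] NP  lex  "dog"
[1,3] N  >  k=2
[0,3] S/(N/S)  >  k=1
[3,4] S  lex  "under"
[4,5] ((N/S)/(S/PP))\S  lex  "slowly"
[3,5] (N/S)/(S/PP)  <  k=4
[5,6] NP  lex  "near"
[6,7] S\NP  lex  "no"
[5,7] S  <  k=6
[7,8] (S/PP)\S  lex  "built"
[5,8] S/PP  <  k=7
[3,8] N/S  >  k=5
[0,8] S  >  k=3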